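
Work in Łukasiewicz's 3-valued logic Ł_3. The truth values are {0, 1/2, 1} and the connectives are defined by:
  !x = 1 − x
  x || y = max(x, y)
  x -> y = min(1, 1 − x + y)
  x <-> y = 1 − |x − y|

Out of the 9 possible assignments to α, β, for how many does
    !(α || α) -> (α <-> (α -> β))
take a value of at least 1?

α = 0, β = 0 ↦ 0  <
α = 0, β = 1/2 ↦ 0  <
α = 0, β = 1 ↦ 0  <
α = 1/2, β = 0 ↦ 1  ≥
α = 1/2, β = 1/2 ↦ 1  ≥
α = 1/2, β = 1 ↦ 1  ≥
α = 1, β = 0 ↦ 1  ≥
α = 1, β = 1/2 ↦ 1  ≥
α = 1, β = 1 ↦ 1  ≥
So 6 of the 9 assignments meet the threshold.

6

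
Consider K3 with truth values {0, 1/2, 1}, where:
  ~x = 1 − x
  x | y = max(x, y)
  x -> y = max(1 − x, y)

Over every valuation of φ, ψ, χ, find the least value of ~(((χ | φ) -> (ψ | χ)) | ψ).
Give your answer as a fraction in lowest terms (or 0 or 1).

Take φ = 0, ψ = 0, χ = 0:
χ | φ = 0 | 0 = 0
ψ | χ = 0 | 0 = 0
(χ | φ) -> (ψ | χ) = 0 -> 0 = 1
((χ | φ) -> (ψ | χ)) | ψ = 1 | 0 = 1
~(((χ | φ) -> (ψ | χ)) | ψ) = ~1 = 0
No assignment yields a value below 0, so this is the minimum.

0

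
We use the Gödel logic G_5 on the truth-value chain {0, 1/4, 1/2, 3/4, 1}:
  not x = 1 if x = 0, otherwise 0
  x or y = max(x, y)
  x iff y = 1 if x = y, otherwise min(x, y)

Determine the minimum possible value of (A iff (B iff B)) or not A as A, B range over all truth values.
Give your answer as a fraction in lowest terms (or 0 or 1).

Take A = 1/4, B = 0:
B iff B = 0 iff 0 = 1
A iff (B iff B) = 1/4 iff 1 = 1/4
not A = not 1/4 = 0
(A iff (B iff B)) or not A = 1/4 or 0 = 1/4
No assignment yields a value below 1/4, so this is the minimum.

1/4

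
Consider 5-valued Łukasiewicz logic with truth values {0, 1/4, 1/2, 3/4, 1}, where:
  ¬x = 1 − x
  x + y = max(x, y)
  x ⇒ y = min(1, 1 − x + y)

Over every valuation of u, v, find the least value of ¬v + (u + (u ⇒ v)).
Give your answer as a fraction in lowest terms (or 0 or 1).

3/4

Take u = 1/2, v = 1/4:
¬v = ¬1/4 = 3/4
u ⇒ v = 1/2 ⇒ 1/4 = 3/4
u + (u ⇒ v) = 1/2 + 3/4 = 3/4
¬v + (u + (u ⇒ v)) = 3/4 + 3/4 = 3/4
No assignment yields a value below 3/4, so this is the minimum.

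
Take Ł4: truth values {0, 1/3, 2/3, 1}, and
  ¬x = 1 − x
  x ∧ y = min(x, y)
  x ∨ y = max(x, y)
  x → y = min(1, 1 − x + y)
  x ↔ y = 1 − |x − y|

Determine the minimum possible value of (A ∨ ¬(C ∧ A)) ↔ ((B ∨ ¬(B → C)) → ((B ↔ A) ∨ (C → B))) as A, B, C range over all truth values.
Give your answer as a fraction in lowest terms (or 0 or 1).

Take A = 1/3, B = 0, C = 1/3:
C ∧ A = 1/3 ∧ 1/3 = 1/3
¬(C ∧ A) = ¬1/3 = 2/3
A ∨ ¬(C ∧ A) = 1/3 ∨ 2/3 = 2/3
B → C = 0 → 1/3 = 1
¬(B → C) = ¬1 = 0
B ∨ ¬(B → C) = 0 ∨ 0 = 0
B ↔ A = 0 ↔ 1/3 = 2/3
C → B = 1/3 → 0 = 2/3
(B ↔ A) ∨ (C → B) = 2/3 ∨ 2/3 = 2/3
(B ∨ ¬(B → C)) → ((B ↔ A) ∨ (C → B)) = 0 → 2/3 = 1
(A ∨ ¬(C ∧ A)) ↔ ((B ∨ ¬(B → C)) → ((B ↔ A) ∨ (C → B))) = 2/3 ↔ 1 = 2/3
No assignment yields a value below 2/3, so this is the minimum.

2/3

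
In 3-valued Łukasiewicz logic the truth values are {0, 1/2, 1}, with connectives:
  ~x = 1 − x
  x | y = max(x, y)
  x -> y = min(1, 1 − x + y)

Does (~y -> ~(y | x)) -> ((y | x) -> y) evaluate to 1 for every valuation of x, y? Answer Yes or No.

Yes

x = 0, y = 0 ↦ 1
x = 0, y = 1/2 ↦ 1
x = 0, y = 1 ↦ 1
x = 1/2, y = 0 ↦ 1
x = 1/2, y = 1/2 ↦ 1
x = 1/2, y = 1 ↦ 1
x = 1, y = 0 ↦ 1
x = 1, y = 1/2 ↦ 1
x = 1, y = 1 ↦ 1
Every assignment gives a value ≥ 1.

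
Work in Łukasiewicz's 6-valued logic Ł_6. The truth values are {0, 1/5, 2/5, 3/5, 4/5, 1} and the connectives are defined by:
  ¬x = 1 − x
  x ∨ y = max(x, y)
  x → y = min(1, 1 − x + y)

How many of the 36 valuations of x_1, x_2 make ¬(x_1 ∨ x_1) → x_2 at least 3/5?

30

value 1: 21 assignments (counts)
value 4/5: 5 assignments (counts)
value 3/5: 4 assignments (counts)
value 2/5: 3 assignments
value 1/5: 2 assignments
value 0: 1 assignment
So 30 of the 36 assignments meet the threshold.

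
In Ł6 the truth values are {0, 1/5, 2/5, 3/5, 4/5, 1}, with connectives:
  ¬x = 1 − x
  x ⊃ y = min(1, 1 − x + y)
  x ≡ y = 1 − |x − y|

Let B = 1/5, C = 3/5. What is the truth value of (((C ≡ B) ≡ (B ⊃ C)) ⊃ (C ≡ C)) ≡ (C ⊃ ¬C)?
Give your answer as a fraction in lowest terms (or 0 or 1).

C ≡ B = 3/5 ≡ 1/5 = 3/5
B ⊃ C = 1/5 ⊃ 3/5 = 1
(C ≡ B) ≡ (B ⊃ C) = 3/5 ≡ 1 = 3/5
C ≡ C = 3/5 ≡ 3/5 = 1
((C ≡ B) ≡ (B ⊃ C)) ⊃ (C ≡ C) = 3/5 ⊃ 1 = 1
¬C = ¬3/5 = 2/5
C ⊃ ¬C = 3/5 ⊃ 2/5 = 4/5
(((C ≡ B) ≡ (B ⊃ C)) ⊃ (C ≡ C)) ≡ (C ⊃ ¬C) = 1 ≡ 4/5 = 4/5

4/5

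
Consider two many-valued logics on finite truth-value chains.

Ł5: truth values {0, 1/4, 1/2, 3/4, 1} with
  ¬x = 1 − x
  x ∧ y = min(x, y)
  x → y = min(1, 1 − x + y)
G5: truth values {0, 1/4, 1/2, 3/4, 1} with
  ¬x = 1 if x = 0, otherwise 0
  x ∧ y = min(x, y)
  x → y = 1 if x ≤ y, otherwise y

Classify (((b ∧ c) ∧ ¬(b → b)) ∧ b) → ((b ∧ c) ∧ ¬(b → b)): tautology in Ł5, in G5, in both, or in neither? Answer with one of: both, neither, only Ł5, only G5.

both

In Ł5: every assignment gives 1 — tautology.
In G5: every assignment gives 1 — tautology.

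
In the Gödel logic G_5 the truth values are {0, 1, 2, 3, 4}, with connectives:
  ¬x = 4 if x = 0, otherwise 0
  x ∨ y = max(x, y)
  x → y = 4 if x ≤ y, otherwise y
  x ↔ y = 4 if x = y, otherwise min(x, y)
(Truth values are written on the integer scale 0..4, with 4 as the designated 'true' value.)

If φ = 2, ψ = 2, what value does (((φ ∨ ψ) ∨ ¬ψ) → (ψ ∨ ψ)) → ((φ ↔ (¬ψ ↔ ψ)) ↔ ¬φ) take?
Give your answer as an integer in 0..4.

4

φ ∨ ψ = 2 ∨ 2 = 2
¬ψ = ¬2 = 0
(φ ∨ ψ) ∨ ¬ψ = 2 ∨ 0 = 2
ψ ∨ ψ = 2 ∨ 2 = 2
((φ ∨ ψ) ∨ ¬ψ) → (ψ ∨ ψ) = 2 → 2 = 4
¬ψ = ¬2 = 0
¬ψ ↔ ψ = 0 ↔ 2 = 0
φ ↔ (¬ψ ↔ ψ) = 2 ↔ 0 = 0
¬φ = ¬2 = 0
(φ ↔ (¬ψ ↔ ψ)) ↔ ¬φ = 0 ↔ 0 = 4
(((φ ∨ ψ) ∨ ¬ψ) → (ψ ∨ ψ)) → ((φ ↔ (¬ψ ↔ ψ)) ↔ ¬φ) = 4 → 4 = 4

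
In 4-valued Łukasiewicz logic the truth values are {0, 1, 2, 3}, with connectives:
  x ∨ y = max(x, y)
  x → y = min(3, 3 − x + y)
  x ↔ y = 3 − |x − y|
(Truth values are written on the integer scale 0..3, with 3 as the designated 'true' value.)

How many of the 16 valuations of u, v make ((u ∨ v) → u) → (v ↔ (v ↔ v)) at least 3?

6

u = 0, v = 0 ↦ 0  <
u = 0, v = 1 ↦ 2  <
u = 0, v = 2 ↦ 3  ≥
u = 0, v = 3 ↦ 3  ≥
u = 1, v = 0 ↦ 0  <
u = 1, v = 1 ↦ 1  <
u = 1, v = 2 ↦ 3  ≥
u = 1, v = 3 ↦ 3  ≥
u = 2, v = 0 ↦ 0  <
u = 2, v = 1 ↦ 1  <
u = 2, v = 2 ↦ 2  <
u = 2, v = 3 ↦ 3  ≥
u = 3, v = 0 ↦ 0  <
u = 3, v = 1 ↦ 1  <
u = 3, v = 2 ↦ 2  <
u = 3, v = 3 ↦ 3  ≥
So 6 of the 16 assignments meet the threshold.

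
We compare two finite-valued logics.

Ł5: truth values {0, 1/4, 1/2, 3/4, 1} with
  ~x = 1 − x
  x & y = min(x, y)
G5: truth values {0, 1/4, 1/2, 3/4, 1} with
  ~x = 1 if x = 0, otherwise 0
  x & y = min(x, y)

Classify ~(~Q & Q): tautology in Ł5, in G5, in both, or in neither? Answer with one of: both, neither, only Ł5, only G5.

only G5

In Ł5: at Q = 1/4 the value is 3/4 — not a tautology.
In G5: every assignment gives 1 — tautology.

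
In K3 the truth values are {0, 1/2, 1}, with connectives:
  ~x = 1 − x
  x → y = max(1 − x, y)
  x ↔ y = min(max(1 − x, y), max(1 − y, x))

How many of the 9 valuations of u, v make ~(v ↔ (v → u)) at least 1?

4

u = 0, v = 0 ↦ 1  ≥
u = 0, v = 1/2 ↦ 1/2  <
u = 0, v = 1 ↦ 1  ≥
u = 1/2, v = 0 ↦ 1  ≥
u = 1/2, v = 1/2 ↦ 1/2  <
u = 1/2, v = 1 ↦ 1/2  <
u = 1, v = 0 ↦ 1  ≥
u = 1, v = 1/2 ↦ 1/2  <
u = 1, v = 1 ↦ 0  <
So 4 of the 9 assignments meet the threshold.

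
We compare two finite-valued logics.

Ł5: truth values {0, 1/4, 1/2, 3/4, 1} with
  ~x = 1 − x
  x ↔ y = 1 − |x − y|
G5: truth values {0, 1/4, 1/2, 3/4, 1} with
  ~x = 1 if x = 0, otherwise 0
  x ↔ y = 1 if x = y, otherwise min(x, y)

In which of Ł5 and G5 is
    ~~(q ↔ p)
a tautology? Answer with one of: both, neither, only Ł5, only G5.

In Ł5: at p = 0, q = 1/4 the value is 3/4 — not a tautology.
In G5: at p = 0, q = 1/4 the value is 0 — not a tautology.

neither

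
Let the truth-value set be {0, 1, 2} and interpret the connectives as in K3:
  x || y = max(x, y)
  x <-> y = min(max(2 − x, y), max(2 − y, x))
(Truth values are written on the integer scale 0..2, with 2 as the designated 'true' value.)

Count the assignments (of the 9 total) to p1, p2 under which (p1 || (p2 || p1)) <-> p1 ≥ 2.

4

p1 = 0, p2 = 0 ↦ 2  ≥
p1 = 0, p2 = 1 ↦ 1  <
p1 = 0, p2 = 2 ↦ 0  <
p1 = 1, p2 = 0 ↦ 1  <
p1 = 1, p2 = 1 ↦ 1  <
p1 = 1, p2 = 2 ↦ 1  <
p1 = 2, p2 = 0 ↦ 2  ≥
p1 = 2, p2 = 1 ↦ 2  ≥
p1 = 2, p2 = 2 ↦ 2  ≥
So 4 of the 9 assignments meet the threshold.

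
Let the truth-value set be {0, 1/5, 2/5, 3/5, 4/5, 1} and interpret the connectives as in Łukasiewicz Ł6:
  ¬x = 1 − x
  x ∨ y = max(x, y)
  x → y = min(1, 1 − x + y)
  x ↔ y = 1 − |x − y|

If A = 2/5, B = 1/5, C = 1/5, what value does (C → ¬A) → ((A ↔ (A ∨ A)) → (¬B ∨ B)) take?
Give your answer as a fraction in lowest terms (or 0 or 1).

4/5

¬A = ¬2/5 = 3/5
C → ¬A = 1/5 → 3/5 = 1
A ∨ A = 2/5 ∨ 2/5 = 2/5
A ↔ (A ∨ A) = 2/5 ↔ 2/5 = 1
¬B = ¬1/5 = 4/5
¬B ∨ B = 4/5 ∨ 1/5 = 4/5
(A ↔ (A ∨ A)) → (¬B ∨ B) = 1 → 4/5 = 4/5
(C → ¬A) → ((A ↔ (A ∨ A)) → (¬B ∨ B)) = 1 → 4/5 = 4/5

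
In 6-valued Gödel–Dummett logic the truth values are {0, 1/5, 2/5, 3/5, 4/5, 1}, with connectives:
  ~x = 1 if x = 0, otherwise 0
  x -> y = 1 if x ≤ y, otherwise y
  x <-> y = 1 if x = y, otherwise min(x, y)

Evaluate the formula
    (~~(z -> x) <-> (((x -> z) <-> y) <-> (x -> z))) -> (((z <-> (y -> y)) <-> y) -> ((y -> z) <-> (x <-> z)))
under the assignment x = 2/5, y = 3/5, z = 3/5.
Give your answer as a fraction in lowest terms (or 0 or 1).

2/5

z -> x = 3/5 -> 2/5 = 2/5
~(z -> x) = ~2/5 = 0
~~(z -> x) = ~0 = 1
x -> z = 2/5 -> 3/5 = 1
(x -> z) <-> y = 1 <-> 3/5 = 3/5
x -> z = 2/5 -> 3/5 = 1
((x -> z) <-> y) <-> (x -> z) = 3/5 <-> 1 = 3/5
~~(z -> x) <-> (((x -> z) <-> y) <-> (x -> z)) = 1 <-> 3/5 = 3/5
y -> y = 3/5 -> 3/5 = 1
z <-> (y -> y) = 3/5 <-> 1 = 3/5
(z <-> (y -> y)) <-> y = 3/5 <-> 3/5 = 1
y -> z = 3/5 -> 3/5 = 1
x <-> z = 2/5 <-> 3/5 = 2/5
(y -> z) <-> (x <-> z) = 1 <-> 2/5 = 2/5
((z <-> (y -> y)) <-> y) -> ((y -> z) <-> (x <-> z)) = 1 -> 2/5 = 2/5
(~~(z -> x) <-> (((x -> z) <-> y) <-> (x -> z))) -> (((z <-> (y -> y)) <-> y) -> ((y -> z) <-> (x <-> z))) = 3/5 -> 2/5 = 2/5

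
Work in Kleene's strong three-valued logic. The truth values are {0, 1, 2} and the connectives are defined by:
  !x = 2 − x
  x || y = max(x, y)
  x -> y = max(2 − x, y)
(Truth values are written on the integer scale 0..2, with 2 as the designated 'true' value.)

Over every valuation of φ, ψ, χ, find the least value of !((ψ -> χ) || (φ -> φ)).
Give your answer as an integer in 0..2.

0

Take φ = 0, ψ = 0, χ = 0:
ψ -> χ = 0 -> 0 = 2
φ -> φ = 0 -> 0 = 2
(ψ -> χ) || (φ -> φ) = 2 || 2 = 2
!((ψ -> χ) || (φ -> φ)) = !2 = 0
No assignment yields a value below 0, so this is the minimum.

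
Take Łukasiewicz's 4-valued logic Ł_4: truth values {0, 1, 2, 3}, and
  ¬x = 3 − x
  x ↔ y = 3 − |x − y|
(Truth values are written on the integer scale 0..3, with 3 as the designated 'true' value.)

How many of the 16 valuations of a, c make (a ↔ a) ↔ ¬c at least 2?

8

a = 0, c = 0 ↦ 3  ≥
a = 0, c = 1 ↦ 2  ≥
a = 0, c = 2 ↦ 1  <
a = 0, c = 3 ↦ 0  <
a = 1, c = 0 ↦ 3  ≥
a = 1, c = 1 ↦ 2  ≥
a = 1, c = 2 ↦ 1  <
a = 1, c = 3 ↦ 0  <
a = 2, c = 0 ↦ 3  ≥
a = 2, c = 1 ↦ 2  ≥
a = 2, c = 2 ↦ 1  <
a = 2, c = 3 ↦ 0  <
a = 3, c = 0 ↦ 3  ≥
a = 3, c = 1 ↦ 2  ≥
a = 3, c = 2 ↦ 1  <
a = 3, c = 3 ↦ 0  <
So 8 of the 16 assignments meet the threshold.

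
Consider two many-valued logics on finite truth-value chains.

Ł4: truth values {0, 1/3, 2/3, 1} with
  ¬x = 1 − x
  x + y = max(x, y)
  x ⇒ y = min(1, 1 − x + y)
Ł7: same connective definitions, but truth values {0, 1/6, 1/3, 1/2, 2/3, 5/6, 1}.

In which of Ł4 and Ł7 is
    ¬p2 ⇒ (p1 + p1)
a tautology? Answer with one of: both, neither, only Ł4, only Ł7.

neither

In Ł4: at p1 = 0, p2 = 0 the value is 0 — not a tautology.
In Ł7: at p1 = 0, p2 = 0 the value is 0 — not a tautology.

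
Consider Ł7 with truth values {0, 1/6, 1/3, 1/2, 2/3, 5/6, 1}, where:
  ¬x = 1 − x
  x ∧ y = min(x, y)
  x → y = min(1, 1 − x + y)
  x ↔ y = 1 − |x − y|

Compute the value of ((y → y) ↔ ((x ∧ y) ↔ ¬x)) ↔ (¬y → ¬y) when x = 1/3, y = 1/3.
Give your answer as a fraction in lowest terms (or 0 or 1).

y → y = 1/3 → 1/3 = 1
x ∧ y = 1/3 ∧ 1/3 = 1/3
¬x = ¬1/3 = 2/3
(x ∧ y) ↔ ¬x = 1/3 ↔ 2/3 = 2/3
(y → y) ↔ ((x ∧ y) ↔ ¬x) = 1 ↔ 2/3 = 2/3
¬y = ¬1/3 = 2/3
¬y = ¬1/3 = 2/3
¬y → ¬y = 2/3 → 2/3 = 1
((y → y) ↔ ((x ∧ y) ↔ ¬x)) ↔ (¬y → ¬y) = 2/3 ↔ 1 = 2/3

2/3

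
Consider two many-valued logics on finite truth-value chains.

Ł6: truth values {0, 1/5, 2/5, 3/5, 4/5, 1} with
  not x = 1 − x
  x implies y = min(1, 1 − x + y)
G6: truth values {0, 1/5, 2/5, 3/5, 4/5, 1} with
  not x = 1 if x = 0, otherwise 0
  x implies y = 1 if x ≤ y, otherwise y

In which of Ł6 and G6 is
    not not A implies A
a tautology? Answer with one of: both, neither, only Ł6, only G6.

only Ł6

In Ł6: every assignment gives 1 — tautology.
In G6: at A = 1/5 the value is 1/5 — not a tautology.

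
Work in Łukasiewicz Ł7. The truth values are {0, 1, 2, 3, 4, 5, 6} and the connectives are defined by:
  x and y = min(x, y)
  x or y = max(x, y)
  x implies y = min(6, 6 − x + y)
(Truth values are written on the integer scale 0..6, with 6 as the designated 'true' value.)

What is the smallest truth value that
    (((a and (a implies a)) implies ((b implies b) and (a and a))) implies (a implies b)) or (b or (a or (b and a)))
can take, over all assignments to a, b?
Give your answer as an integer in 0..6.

Take a = 3, b = 0:
a implies a = 3 implies 3 = 6
a and (a implies a) = 3 and 6 = 3
b implies b = 0 implies 0 = 6
a and a = 3 and 3 = 3
(b implies b) and (a and a) = 6 and 3 = 3
(a and (a implies a)) implies ((b implies b) and (a and a)) = 3 implies 3 = 6
a implies b = 3 implies 0 = 3
((a and (a implies a)) implies ((b implies b) and (a and a))) implies (a implies b) = 6 implies 3 = 3
b and a = 0 and 3 = 0
a or (b and a) = 3 or 0 = 3
b or (a or (b and a)) = 0 or 3 = 3
(((a and (a implies a)) implies ((b implies b) and (a and a))) implies (a implies b)) or (b or (a or (b and a))) = 3 or 3 = 3
No assignment yields a value below 3, so this is the minimum.

3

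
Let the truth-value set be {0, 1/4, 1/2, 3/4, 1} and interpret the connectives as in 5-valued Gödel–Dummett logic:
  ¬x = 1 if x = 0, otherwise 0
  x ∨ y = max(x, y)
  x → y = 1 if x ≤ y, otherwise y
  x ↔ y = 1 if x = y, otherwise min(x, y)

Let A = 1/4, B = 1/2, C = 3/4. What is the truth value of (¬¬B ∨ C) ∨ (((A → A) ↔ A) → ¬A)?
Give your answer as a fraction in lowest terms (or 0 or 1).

1

¬B = ¬1/2 = 0
¬¬B = ¬0 = 1
¬¬B ∨ C = 1 ∨ 3/4 = 1
A → A = 1/4 → 1/4 = 1
(A → A) ↔ A = 1 ↔ 1/4 = 1/4
¬A = ¬1/4 = 0
((A → A) ↔ A) → ¬A = 1/4 → 0 = 0
(¬¬B ∨ C) ∨ (((A → A) ↔ A) → ¬A) = 1 ∨ 0 = 1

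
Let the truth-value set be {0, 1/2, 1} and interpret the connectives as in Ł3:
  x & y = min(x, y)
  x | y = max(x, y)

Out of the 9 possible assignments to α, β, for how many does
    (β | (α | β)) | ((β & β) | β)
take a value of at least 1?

5

α = 0, β = 0 ↦ 0  <
α = 0, β = 1/2 ↦ 1/2  <
α = 0, β = 1 ↦ 1  ≥
α = 1/2, β = 0 ↦ 1/2  <
α = 1/2, β = 1/2 ↦ 1/2  <
α = 1/2, β = 1 ↦ 1  ≥
α = 1, β = 0 ↦ 1  ≥
α = 1, β = 1/2 ↦ 1  ≥
α = 1, β = 1 ↦ 1  ≥
So 5 of the 9 assignments meet the threshold.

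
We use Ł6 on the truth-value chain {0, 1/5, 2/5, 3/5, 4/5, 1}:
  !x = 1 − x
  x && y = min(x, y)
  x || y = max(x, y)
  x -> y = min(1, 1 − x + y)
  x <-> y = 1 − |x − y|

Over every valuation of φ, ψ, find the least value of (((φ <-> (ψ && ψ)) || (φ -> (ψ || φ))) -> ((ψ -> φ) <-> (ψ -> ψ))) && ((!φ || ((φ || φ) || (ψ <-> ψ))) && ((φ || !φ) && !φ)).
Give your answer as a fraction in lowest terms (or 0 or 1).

Take φ = 0, ψ = 1:
ψ && ψ = 1 && 1 = 1
φ <-> (ψ && ψ) = 0 <-> 1 = 0
ψ || φ = 1 || 0 = 1
φ -> (ψ || φ) = 0 -> 1 = 1
(φ <-> (ψ && ψ)) || (φ -> (ψ || φ)) = 0 || 1 = 1
ψ -> φ = 1 -> 0 = 0
ψ -> ψ = 1 -> 1 = 1
(ψ -> φ) <-> (ψ -> ψ) = 0 <-> 1 = 0
((φ <-> (ψ && ψ)) || (φ -> (ψ || φ))) -> ((ψ -> φ) <-> (ψ -> ψ)) = 1 -> 0 = 0
!φ = !0 = 1
φ || φ = 0 || 0 = 0
ψ <-> ψ = 1 <-> 1 = 1
(φ || φ) || (ψ <-> ψ) = 0 || 1 = 1
!φ || ((φ || φ) || (ψ <-> ψ)) = 1 || 1 = 1
!φ = !0 = 1
φ || !φ = 0 || 1 = 1
!φ = !0 = 1
(φ || !φ) && !φ = 1 && 1 = 1
(!φ || ((φ || φ) || (ψ <-> ψ))) && ((φ || !φ) && !φ) = 1 && 1 = 1
(((φ <-> (ψ && ψ)) || (φ -> (ψ || φ))) -> ((ψ -> φ) <-> (ψ -> ψ))) && ((!φ || ((φ || φ) || (ψ <-> ψ))) && ((φ || !φ) && !φ)) = 0 && 1 = 0
No assignment yields a value below 0, so this is the minimum.

0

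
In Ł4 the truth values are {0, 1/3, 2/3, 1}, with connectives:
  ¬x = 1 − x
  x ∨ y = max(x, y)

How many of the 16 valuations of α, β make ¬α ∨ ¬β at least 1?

α = 0, β = 0 ↦ 1  ≥
α = 0, β = 1/3 ↦ 1  ≥
α = 0, β = 2/3 ↦ 1  ≥
α = 0, β = 1 ↦ 1  ≥
α = 1/3, β = 0 ↦ 1  ≥
α = 1/3, β = 1/3 ↦ 2/3  <
α = 1/3, β = 2/3 ↦ 2/3  <
α = 1/3, β = 1 ↦ 2/3  <
α = 2/3, β = 0 ↦ 1  ≥
α = 2/3, β = 1/3 ↦ 2/3  <
α = 2/3, β = 2/3 ↦ 1/3  <
α = 2/3, β = 1 ↦ 1/3  <
α = 1, β = 0 ↦ 1  ≥
α = 1, β = 1/3 ↦ 2/3  <
α = 1, β = 2/3 ↦ 1/3  <
α = 1, β = 1 ↦ 0  <
So 7 of the 16 assignments meet the threshold.

7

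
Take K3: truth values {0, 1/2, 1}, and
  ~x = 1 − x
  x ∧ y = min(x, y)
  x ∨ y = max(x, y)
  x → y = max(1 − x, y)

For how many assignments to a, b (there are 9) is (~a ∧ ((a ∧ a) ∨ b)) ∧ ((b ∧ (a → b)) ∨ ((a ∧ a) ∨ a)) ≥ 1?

1

a = 0, b = 0 ↦ 0  <
a = 0, b = 1/2 ↦ 1/2  <
a = 0, b = 1 ↦ 1  ≥
a = 1/2, b = 0 ↦ 1/2  <
a = 1/2, b = 1/2 ↦ 1/2  <
a = 1/2, b = 1 ↦ 1/2  <
a = 1, b = 0 ↦ 0  <
a = 1, b = 1/2 ↦ 0  <
a = 1, b = 1 ↦ 0  <
So 1 of the 9 assignments meets the threshold.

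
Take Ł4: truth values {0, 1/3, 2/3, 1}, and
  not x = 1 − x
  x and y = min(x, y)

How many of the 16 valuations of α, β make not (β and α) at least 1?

α = 0, β = 0 ↦ 1  ≥
α = 0, β = 1/3 ↦ 1  ≥
α = 0, β = 2/3 ↦ 1  ≥
α = 0, β = 1 ↦ 1  ≥
α = 1/3, β = 0 ↦ 1  ≥
α = 1/3, β = 1/3 ↦ 2/3  <
α = 1/3, β = 2/3 ↦ 2/3  <
α = 1/3, β = 1 ↦ 2/3  <
α = 2/3, β = 0 ↦ 1  ≥
α = 2/3, β = 1/3 ↦ 2/3  <
α = 2/3, β = 2/3 ↦ 1/3  <
α = 2/3, β = 1 ↦ 1/3  <
α = 1, β = 0 ↦ 1  ≥
α = 1, β = 1/3 ↦ 2/3  <
α = 1, β = 2/3 ↦ 1/3  <
α = 1, β = 1 ↦ 0  <
So 7 of the 16 assignments meet the threshold.

7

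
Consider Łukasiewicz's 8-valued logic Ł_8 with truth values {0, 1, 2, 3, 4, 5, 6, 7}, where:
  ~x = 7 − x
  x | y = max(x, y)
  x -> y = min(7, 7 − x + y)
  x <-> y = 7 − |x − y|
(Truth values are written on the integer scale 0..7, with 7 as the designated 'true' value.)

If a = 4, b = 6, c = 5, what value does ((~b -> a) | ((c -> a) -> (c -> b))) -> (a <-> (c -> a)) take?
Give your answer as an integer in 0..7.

~b = ~6 = 1
~b -> a = 1 -> 4 = 7
c -> a = 5 -> 4 = 6
c -> b = 5 -> 6 = 7
(c -> a) -> (c -> b) = 6 -> 7 = 7
(~b -> a) | ((c -> a) -> (c -> b)) = 7 | 7 = 7
c -> a = 5 -> 4 = 6
a <-> (c -> a) = 4 <-> 6 = 5
((~b -> a) | ((c -> a) -> (c -> b))) -> (a <-> (c -> a)) = 7 -> 5 = 5

5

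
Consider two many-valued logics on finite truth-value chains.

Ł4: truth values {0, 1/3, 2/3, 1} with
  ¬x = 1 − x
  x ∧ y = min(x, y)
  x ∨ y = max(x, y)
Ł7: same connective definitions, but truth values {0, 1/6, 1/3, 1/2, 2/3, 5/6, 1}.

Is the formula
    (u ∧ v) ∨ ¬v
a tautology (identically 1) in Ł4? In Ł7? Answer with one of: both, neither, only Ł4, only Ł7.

neither

In Ł4: at u = 0, v = 1/3 the value is 2/3 — not a tautology.
In Ł7: at u = 0, v = 1/6 the value is 5/6 — not a tautology.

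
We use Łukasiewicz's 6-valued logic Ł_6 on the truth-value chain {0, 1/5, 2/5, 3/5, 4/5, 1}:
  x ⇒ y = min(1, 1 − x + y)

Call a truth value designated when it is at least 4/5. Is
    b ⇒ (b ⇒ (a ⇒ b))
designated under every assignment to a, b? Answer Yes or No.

Yes

At a = 2/5, b = 1, for instance:
a ⇒ b = 2/5 ⇒ 1 = 1
b ⇒ (a ⇒ b) = 1 ⇒ 1 = 1
b ⇒ (b ⇒ (a ⇒ b)) = 1 ⇒ 1 = 1
and checking the remaining 35 assignments likewise gives ≥ 4/5 in every case.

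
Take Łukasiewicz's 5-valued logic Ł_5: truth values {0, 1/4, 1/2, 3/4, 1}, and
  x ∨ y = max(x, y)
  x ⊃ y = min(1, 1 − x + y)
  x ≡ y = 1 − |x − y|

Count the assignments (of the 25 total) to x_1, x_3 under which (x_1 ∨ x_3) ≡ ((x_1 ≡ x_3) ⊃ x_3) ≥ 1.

19

value 1: 19 assignments (counts)
value 3/4: 5 assignments
value 1/2: 1 assignment
So 19 of the 25 assignments meet the threshold.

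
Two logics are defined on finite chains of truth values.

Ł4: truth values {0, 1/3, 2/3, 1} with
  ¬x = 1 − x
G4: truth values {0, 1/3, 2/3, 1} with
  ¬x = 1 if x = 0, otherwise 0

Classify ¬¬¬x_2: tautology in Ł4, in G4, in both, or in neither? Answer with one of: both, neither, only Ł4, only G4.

In Ł4: at x_2 = 1/3 the value is 2/3 — not a tautology.
In G4: at x_2 = 1/3 the value is 0 — not a tautology.

neither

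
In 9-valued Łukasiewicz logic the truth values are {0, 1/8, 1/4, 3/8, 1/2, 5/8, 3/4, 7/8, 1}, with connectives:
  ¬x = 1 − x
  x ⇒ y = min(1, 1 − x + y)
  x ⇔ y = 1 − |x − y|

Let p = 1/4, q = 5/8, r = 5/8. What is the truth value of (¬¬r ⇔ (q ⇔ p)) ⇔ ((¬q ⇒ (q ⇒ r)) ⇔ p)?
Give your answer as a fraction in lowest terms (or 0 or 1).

¬r = ¬5/8 = 3/8
¬¬r = ¬3/8 = 5/8
q ⇔ p = 5/8 ⇔ 1/4 = 5/8
¬¬r ⇔ (q ⇔ p) = 5/8 ⇔ 5/8 = 1
¬q = ¬5/8 = 3/8
q ⇒ r = 5/8 ⇒ 5/8 = 1
¬q ⇒ (q ⇒ r) = 3/8 ⇒ 1 = 1
(¬q ⇒ (q ⇒ r)) ⇔ p = 1 ⇔ 1/4 = 1/4
(¬¬r ⇔ (q ⇔ p)) ⇔ ((¬q ⇒ (q ⇒ r)) ⇔ p) = 1 ⇔ 1/4 = 1/4

1/4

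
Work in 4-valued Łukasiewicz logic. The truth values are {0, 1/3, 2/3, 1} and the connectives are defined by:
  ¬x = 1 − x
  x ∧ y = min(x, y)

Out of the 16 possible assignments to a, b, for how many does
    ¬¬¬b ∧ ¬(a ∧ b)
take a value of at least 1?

4

a = 0, b = 0 ↦ 1  ≥
a = 0, b = 1/3 ↦ 2/3  <
a = 0, b = 2/3 ↦ 1/3  <
a = 0, b = 1 ↦ 0  <
a = 1/3, b = 0 ↦ 1  ≥
a = 1/3, b = 1/3 ↦ 2/3  <
a = 1/3, b = 2/3 ↦ 1/3  <
a = 1/3, b = 1 ↦ 0  <
a = 2/3, b = 0 ↦ 1  ≥
a = 2/3, b = 1/3 ↦ 2/3  <
a = 2/3, b = 2/3 ↦ 1/3  <
a = 2/3, b = 1 ↦ 0  <
a = 1, b = 0 ↦ 1  ≥
a = 1, b = 1/3 ↦ 2/3  <
a = 1, b = 2/3 ↦ 1/3  <
a = 1, b = 1 ↦ 0  <
So 4 of the 16 assignments meet the threshold.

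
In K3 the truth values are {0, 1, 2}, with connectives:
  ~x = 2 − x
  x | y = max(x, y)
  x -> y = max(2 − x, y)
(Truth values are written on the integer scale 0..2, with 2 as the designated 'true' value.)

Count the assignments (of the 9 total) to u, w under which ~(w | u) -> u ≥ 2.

5

u = 0, w = 0 ↦ 0  <
u = 0, w = 1 ↦ 1  <
u = 0, w = 2 ↦ 2  ≥
u = 1, w = 0 ↦ 1  <
u = 1, w = 1 ↦ 1  <
u = 1, w = 2 ↦ 2  ≥
u = 2, w = 0 ↦ 2  ≥
u = 2, w = 1 ↦ 2  ≥
u = 2, w = 2 ↦ 2  ≥
So 5 of the 9 assignments meet the threshold.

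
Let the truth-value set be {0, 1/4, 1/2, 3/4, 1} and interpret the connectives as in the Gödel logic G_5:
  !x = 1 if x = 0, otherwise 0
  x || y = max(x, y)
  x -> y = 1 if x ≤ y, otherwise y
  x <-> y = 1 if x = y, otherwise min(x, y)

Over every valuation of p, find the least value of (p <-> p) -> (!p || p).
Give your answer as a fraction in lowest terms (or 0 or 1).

1/4

Take p = 1/4:
p <-> p = 1/4 <-> 1/4 = 1
!p = !1/4 = 0
!p || p = 0 || 1/4 = 1/4
(p <-> p) -> (!p || p) = 1 -> 1/4 = 1/4
No assignment yields a value below 1/4, so this is the minimum.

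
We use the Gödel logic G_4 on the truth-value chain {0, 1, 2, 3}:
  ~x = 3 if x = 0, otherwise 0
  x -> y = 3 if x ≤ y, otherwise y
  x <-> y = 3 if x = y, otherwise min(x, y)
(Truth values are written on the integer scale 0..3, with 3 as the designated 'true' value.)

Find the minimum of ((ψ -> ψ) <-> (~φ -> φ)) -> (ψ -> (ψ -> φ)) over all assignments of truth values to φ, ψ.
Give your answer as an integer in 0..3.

1

Take φ = 1, ψ = 2:
ψ -> ψ = 2 -> 2 = 3
~φ = ~1 = 0
~φ -> φ = 0 -> 1 = 3
(ψ -> ψ) <-> (~φ -> φ) = 3 <-> 3 = 3
ψ -> φ = 2 -> 1 = 1
ψ -> (ψ -> φ) = 2 -> 1 = 1
((ψ -> ψ) <-> (~φ -> φ)) -> (ψ -> (ψ -> φ)) = 3 -> 1 = 1
No assignment yields a value below 1, so this is the minimum.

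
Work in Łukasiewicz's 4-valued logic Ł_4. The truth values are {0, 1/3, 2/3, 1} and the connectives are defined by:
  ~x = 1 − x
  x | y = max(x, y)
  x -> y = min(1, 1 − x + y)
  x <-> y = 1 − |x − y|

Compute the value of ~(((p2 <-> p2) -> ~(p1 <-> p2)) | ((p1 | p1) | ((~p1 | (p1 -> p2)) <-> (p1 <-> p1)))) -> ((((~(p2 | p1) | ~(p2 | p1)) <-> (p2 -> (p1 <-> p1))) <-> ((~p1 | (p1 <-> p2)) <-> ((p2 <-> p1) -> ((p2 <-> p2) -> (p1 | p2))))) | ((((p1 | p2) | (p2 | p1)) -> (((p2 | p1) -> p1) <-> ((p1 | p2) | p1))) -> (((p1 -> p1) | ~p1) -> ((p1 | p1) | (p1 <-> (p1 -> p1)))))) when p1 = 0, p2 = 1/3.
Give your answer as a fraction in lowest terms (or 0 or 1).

p2 <-> p2 = 1/3 <-> 1/3 = 1
p1 <-> p2 = 0 <-> 1/3 = 2/3
~(p1 <-> p2) = ~2/3 = 1/3
(p2 <-> p2) -> ~(p1 <-> p2) = 1 -> 1/3 = 1/3
p1 | p1 = 0 | 0 = 0
~p1 = ~0 = 1
p1 -> p2 = 0 -> 1/3 = 1
~p1 | (p1 -> p2) = 1 | 1 = 1
p1 <-> p1 = 0 <-> 0 = 1
(~p1 | (p1 -> p2)) <-> (p1 <-> p1) = 1 <-> 1 = 1
(p1 | p1) | ((~p1 | (p1 -> p2)) <-> (p1 <-> p1)) = 0 | 1 = 1
((p2 <-> p2) -> ~(p1 <-> p2)) | ((p1 | p1) | ((~p1 | (p1 -> p2)) <-> (p1 <-> p1))) = 1/3 | 1 = 1
~(((p2 <-> p2) -> ~(p1 <-> p2)) | ((p1 | p1) | ((~p1 | (p1 -> p2)) <-> (p1 <-> p1)))) = ~1 = 0
p2 | p1 = 1/3 | 0 = 1/3
~(p2 | p1) = ~1/3 = 2/3
p2 | p1 = 1/3 | 0 = 1/3
~(p2 | p1) = ~1/3 = 2/3
~(p2 | p1) | ~(p2 | p1) = 2/3 | 2/3 = 2/3
p1 <-> p1 = 0 <-> 0 = 1
p2 -> (p1 <-> p1) = 1/3 -> 1 = 1
(~(p2 | p1) | ~(p2 | p1)) <-> (p2 -> (p1 <-> p1)) = 2/3 <-> 1 = 2/3
~p1 = ~0 = 1
p1 <-> p2 = 0 <-> 1/3 = 2/3
~p1 | (p1 <-> p2) = 1 | 2/3 = 1
p2 <-> p1 = 1/3 <-> 0 = 2/3
p2 <-> p2 = 1/3 <-> 1/3 = 1
p1 | p2 = 0 | 1/3 = 1/3
(p2 <-> p2) -> (p1 | p2) = 1 -> 1/3 = 1/3
(p2 <-> p1) -> ((p2 <-> p2) -> (p1 | p2)) = 2/3 -> 1/3 = 2/3
(~p1 | (p1 <-> p2)) <-> ((p2 <-> p1) -> ((p2 <-> p2) -> (p1 | p2))) = 1 <-> 2/3 = 2/3
((~(p2 | p1) | ~(p2 | p1)) <-> (p2 -> (p1 <-> p1))) <-> ((~p1 | (p1 <-> p2)) <-> ((p2 <-> p1) -> ((p2 <-> p2) -> (p1 | p2)))) = 2/3 <-> 2/3 = 1
p1 | p2 = 0 | 1/3 = 1/3
p2 | p1 = 1/3 | 0 = 1/3
(p1 | p2) | (p2 | p1) = 1/3 | 1/3 = 1/3
p2 | p1 = 1/3 | 0 = 1/3
(p2 | p1) -> p1 = 1/3 -> 0 = 2/3
p1 | p2 = 0 | 1/3 = 1/3
(p1 | p2) | p1 = 1/3 | 0 = 1/3
((p2 | p1) -> p1) <-> ((p1 | p2) | p1) = 2/3 <-> 1/3 = 2/3
((p1 | p2) | (p2 | p1)) -> (((p2 | p1) -> p1) <-> ((p1 | p2) | p1)) = 1/3 -> 2/3 = 1
p1 -> p1 = 0 -> 0 = 1
~p1 = ~0 = 1
(p1 -> p1) | ~p1 = 1 | 1 = 1
p1 | p1 = 0 | 0 = 0
p1 -> p1 = 0 -> 0 = 1
p1 <-> (p1 -> p1) = 0 <-> 1 = 0
(p1 | p1) | (p1 <-> (p1 -> p1)) = 0 | 0 = 0
((p1 -> p1) | ~p1) -> ((p1 | p1) | (p1 <-> (p1 -> p1))) = 1 -> 0 = 0
(((p1 | p2) | (p2 | p1)) -> (((p2 | p1) -> p1) <-> ((p1 | p2) | p1))) -> (((p1 -> p1) | ~p1) -> ((p1 | p1) | (p1 <-> (p1 -> p1)))) = 1 -> 0 = 0
(((~(p2 | p1) | ~(p2 | p1)) <-> (p2 -> (p1 <-> p1))) <-> ((~p1 | (p1 <-> p2)) <-> ((p2 <-> p1) -> ((p2 <-> p2) -> (p1 | p2))))) | ((((p1 | p2) | (p2 | p1)) -> (((p2 | p1) -> p1) <-> ((p1 | p2) | p1))) -> (((p1 -> p1) | ~p1) -> ((p1 | p1) | (p1 <-> (p1 -> p1))))) = 1 | 0 = 1
~(((p2 <-> p2) -> ~(p1 <-> p2)) | ((p1 | p1) | ((~p1 | (p1 -> p2)) <-> (p1 <-> p1)))) -> ((((~(p2 | p1) | ~(p2 | p1)) <-> (p2 -> (p1 <-> p1))) <-> ((~p1 | (p1 <-> p2)) <-> ((p2 <-> p1) -> ((p2 <-> p2) -> (p1 | p2))))) | ((((p1 | p2) | (p2 | p1)) -> (((p2 | p1) -> p1) <-> ((p1 | p2) | p1))) -> (((p1 -> p1) | ~p1) -> ((p1 | p1) | (p1 <-> (p1 -> p1)))))) = 0 -> 1 = 1

1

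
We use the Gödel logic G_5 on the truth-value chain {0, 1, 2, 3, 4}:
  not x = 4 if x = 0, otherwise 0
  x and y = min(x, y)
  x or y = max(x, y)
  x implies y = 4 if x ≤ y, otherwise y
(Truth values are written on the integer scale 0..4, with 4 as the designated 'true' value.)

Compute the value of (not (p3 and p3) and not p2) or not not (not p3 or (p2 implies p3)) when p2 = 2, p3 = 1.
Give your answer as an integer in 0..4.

p3 and p3 = 1 and 1 = 1
not (p3 and p3) = not 1 = 0
not p2 = not 2 = 0
not (p3 and p3) and not p2 = 0 and 0 = 0
not p3 = not 1 = 0
p2 implies p3 = 2 implies 1 = 1
not p3 or (p2 implies p3) = 0 or 1 = 1
not (not p3 or (p2 implies p3)) = not 1 = 0
not not (not p3 or (p2 implies p3)) = not 0 = 4
(not (p3 and p3) and not p2) or not not (not p3 or (p2 implies p3)) = 0 or 4 = 4

4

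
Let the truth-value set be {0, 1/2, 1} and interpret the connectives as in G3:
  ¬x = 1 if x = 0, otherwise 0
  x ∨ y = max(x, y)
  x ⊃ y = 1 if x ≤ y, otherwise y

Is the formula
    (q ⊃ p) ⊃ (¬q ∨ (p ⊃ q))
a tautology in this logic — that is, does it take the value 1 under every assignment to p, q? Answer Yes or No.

Counterexample: take p = 1, q = 1/2.
q ⊃ p = 1/2 ⊃ 1 = 1
¬q = ¬1/2 = 0
p ⊃ q = 1 ⊃ 1/2 = 1/2
¬q ∨ (p ⊃ q) = 0 ∨ 1/2 = 1/2
(q ⊃ p) ⊃ (¬q ∨ (p ⊃ q)) = 1 ⊃ 1/2 = 1/2
This gives 1/2 ≠ 1.

No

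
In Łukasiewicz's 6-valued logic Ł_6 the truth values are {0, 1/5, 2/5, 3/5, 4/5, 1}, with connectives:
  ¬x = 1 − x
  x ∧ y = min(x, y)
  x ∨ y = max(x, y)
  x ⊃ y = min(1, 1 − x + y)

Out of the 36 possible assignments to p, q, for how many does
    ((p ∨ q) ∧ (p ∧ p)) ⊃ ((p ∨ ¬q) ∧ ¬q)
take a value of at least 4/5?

value 1: 21 assignments (counts)
value 4/5: 5 assignments (counts)
value 3/5: 4 assignments
value 2/5: 3 assignments
value 1/5: 2 assignments
value 0: 1 assignment
So 26 of the 36 assignments meet the threshold.

26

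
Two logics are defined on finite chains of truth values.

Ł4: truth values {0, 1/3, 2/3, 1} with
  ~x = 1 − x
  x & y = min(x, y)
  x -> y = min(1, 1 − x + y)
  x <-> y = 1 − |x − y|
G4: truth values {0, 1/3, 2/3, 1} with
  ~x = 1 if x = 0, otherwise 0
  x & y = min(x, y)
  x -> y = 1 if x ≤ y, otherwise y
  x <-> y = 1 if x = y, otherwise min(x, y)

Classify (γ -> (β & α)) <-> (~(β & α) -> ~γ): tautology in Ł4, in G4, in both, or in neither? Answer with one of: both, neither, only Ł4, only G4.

only Ł4

In Ł4: every assignment gives 1 — tautology.
In G4: at α = 1/3, β = 1/3, γ = 2/3 the value is 1/3 — not a tautology.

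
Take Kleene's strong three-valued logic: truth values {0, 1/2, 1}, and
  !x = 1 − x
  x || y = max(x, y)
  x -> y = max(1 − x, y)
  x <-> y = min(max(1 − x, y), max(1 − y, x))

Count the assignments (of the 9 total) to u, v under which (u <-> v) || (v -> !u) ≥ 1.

6

u = 0, v = 0 ↦ 1  ≥
u = 0, v = 1/2 ↦ 1  ≥
u = 0, v = 1 ↦ 1  ≥
u = 1/2, v = 0 ↦ 1  ≥
u = 1/2, v = 1/2 ↦ 1/2  <
u = 1/2, v = 1 ↦ 1/2  <
u = 1, v = 0 ↦ 1  ≥
u = 1, v = 1/2 ↦ 1/2  <
u = 1, v = 1 ↦ 1  ≥
So 6 of the 9 assignments meet the threshold.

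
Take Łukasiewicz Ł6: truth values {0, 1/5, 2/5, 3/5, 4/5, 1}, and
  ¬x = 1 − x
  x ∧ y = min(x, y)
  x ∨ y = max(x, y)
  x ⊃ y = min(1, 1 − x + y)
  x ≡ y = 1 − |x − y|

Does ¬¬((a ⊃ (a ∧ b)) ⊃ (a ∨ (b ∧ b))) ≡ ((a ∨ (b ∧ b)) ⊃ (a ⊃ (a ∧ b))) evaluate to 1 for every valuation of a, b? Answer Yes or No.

Counterexample: take a = 0, b = 0.
a ∧ b = 0 ∧ 0 = 0
a ⊃ (a ∧ b) = 0 ⊃ 0 = 1
b ∧ b = 0 ∧ 0 = 0
a ∨ (b ∧ b) = 0 ∨ 0 = 0
(a ⊃ (a ∧ b)) ⊃ (a ∨ (b ∧ b)) = 1 ⊃ 0 = 0
¬((a ⊃ (a ∧ b)) ⊃ (a ∨ (b ∧ b))) = ¬0 = 1
¬¬((a ⊃ (a ∧ b)) ⊃ (a ∨ (b ∧ b))) = ¬1 = 0
b ∧ b = 0 ∧ 0 = 0
a ∨ (b ∧ b) = 0 ∨ 0 = 0
a ∧ b = 0 ∧ 0 = 0
a ⊃ (a ∧ b) = 0 ⊃ 0 = 1
(a ∨ (b ∧ b)) ⊃ (a ⊃ (a ∧ b)) = 0 ⊃ 1 = 1
¬¬((a ⊃ (a ∧ b)) ⊃ (a ∨ (b ∧ b))) ≡ ((a ∨ (b ∧ b)) ⊃ (a ⊃ (a ∧ b))) = 0 ≡ 1 = 0
This gives 0 ≠ 1.

No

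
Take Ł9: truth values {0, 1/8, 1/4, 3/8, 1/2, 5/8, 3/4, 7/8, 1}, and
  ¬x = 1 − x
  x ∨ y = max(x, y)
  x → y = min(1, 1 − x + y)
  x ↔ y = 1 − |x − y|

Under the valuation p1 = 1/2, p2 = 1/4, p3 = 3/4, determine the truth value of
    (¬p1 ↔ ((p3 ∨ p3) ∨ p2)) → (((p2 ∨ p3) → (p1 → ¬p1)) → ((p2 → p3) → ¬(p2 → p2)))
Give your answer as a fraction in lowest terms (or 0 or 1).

¬p1 = ¬1/2 = 1/2
p3 ∨ p3 = 3/4 ∨ 3/4 = 3/4
(p3 ∨ p3) ∨ p2 = 3/4 ∨ 1/4 = 3/4
¬p1 ↔ ((p3 ∨ p3) ∨ p2) = 1/2 ↔ 3/4 = 3/4
p2 ∨ p3 = 1/4 ∨ 3/4 = 3/4
¬p1 = ¬1/2 = 1/2
p1 → ¬p1 = 1/2 → 1/2 = 1
(p2 ∨ p3) → (p1 → ¬p1) = 3/4 → 1 = 1
p2 → p3 = 1/4 → 3/4 = 1
p2 → p2 = 1/4 → 1/4 = 1
¬(p2 → p2) = ¬1 = 0
(p2 → p3) → ¬(p2 → p2) = 1 → 0 = 0
((p2 ∨ p3) → (p1 → ¬p1)) → ((p2 → p3) → ¬(p2 → p2)) = 1 → 0 = 0
(¬p1 ↔ ((p3 ∨ p3) ∨ p2)) → (((p2 ∨ p3) → (p1 → ¬p1)) → ((p2 → p3) → ¬(p2 → p2))) = 3/4 → 0 = 1/4

1/4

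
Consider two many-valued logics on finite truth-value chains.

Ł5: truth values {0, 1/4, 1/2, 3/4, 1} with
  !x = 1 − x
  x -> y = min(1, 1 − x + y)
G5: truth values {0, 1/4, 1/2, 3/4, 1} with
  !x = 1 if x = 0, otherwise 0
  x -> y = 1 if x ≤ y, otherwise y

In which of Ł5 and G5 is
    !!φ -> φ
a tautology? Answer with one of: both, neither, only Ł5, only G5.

In Ł5: every assignment gives 1 — tautology.
In G5: at φ = 1/4 the value is 1/4 — not a tautology.

only Ł5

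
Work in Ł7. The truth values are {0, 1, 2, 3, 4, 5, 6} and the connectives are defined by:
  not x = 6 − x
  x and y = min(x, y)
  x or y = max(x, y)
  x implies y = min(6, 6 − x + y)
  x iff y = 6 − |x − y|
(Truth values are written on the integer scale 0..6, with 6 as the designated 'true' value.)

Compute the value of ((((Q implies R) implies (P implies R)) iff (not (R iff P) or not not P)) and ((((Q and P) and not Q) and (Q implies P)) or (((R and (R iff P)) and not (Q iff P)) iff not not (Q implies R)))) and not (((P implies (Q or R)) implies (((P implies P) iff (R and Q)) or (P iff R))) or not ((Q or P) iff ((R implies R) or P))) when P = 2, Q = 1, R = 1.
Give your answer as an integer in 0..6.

Q implies R = 1 implies 1 = 6
P implies R = 2 implies 1 = 5
(Q implies R) implies (P implies R) = 6 implies 5 = 5
R iff P = 1 iff 2 = 5
not (R iff P) = not 5 = 1
not P = not 2 = 4
not not P = not 4 = 2
not (R iff P) or not not P = 1 or 2 = 2
((Q implies R) implies (P implies R)) iff (not (R iff P) or not not P) = 5 iff 2 = 3
Q and P = 1 and 2 = 1
not Q = not 1 = 5
(Q and P) and not Q = 1 and 5 = 1
Q implies P = 1 implies 2 = 6
((Q and P) and not Q) and (Q implies P) = 1 and 6 = 1
R iff P = 1 iff 2 = 5
R and (R iff P) = 1 and 5 = 1
Q iff P = 1 iff 2 = 5
not (Q iff P) = not 5 = 1
(R and (R iff P)) and not (Q iff P) = 1 and 1 = 1
Q implies R = 1 implies 1 = 6
not (Q implies R) = not 6 = 0
not not (Q implies R) = not 0 = 6
((R and (R iff P)) and not (Q iff P)) iff not not (Q implies R) = 1 iff 6 = 1
(((Q and P) and not Q) and (Q implies P)) or (((R and (R iff P)) and not (Q iff P)) iff not not (Q implies R)) = 1 or 1 = 1
(((Q implies R) implies (P implies R)) iff (not (R iff P) or not not P)) and ((((Q and P) and not Q) and (Q implies P)) or (((R and (R iff P)) and not (Q iff P)) iff not not (Q implies R))) = 3 and 1 = 1
Q or R = 1 or 1 = 1
P implies (Q or R) = 2 implies 1 = 5
P implies P = 2 implies 2 = 6
R and Q = 1 and 1 = 1
(P implies P) iff (R and Q) = 6 iff 1 = 1
P iff R = 2 iff 1 = 5
((P implies P) iff (R and Q)) or (P iff R) = 1 or 5 = 5
(P implies (Q or R)) implies (((P implies P) iff (R and Q)) or (P iff R)) = 5 implies 5 = 6
Q or P = 1 or 2 = 2
R implies R = 1 implies 1 = 6
(R implies R) or P = 6 or 2 = 6
(Q or P) iff ((R implies R) or P) = 2 iff 6 = 2
not ((Q or P) iff ((R implies R) or P)) = not 2 = 4
((P implies (Q or R)) implies (((P implies P) iff (R and Q)) or (P iff R))) or not ((Q or P) iff ((R implies R) or P)) = 6 or 4 = 6
not (((P implies (Q or R)) implies (((P implies P) iff (R and Q)) or (P iff R))) or not ((Q or P) iff ((R implies R) or P))) = not 6 = 0
((((Q implies R) implies (P implies R)) iff (not (R iff P) or not not P)) and ((((Q and P) and not Q) and (Q implies P)) or (((R and (R iff P)) and not (Q iff P)) iff not not (Q implies R)))) and not (((P implies (Q or R)) implies (((P implies P) iff (R and Q)) or (P iff R))) or not ((Q or P) iff ((R implies R) or P))) = 1 and 0 = 0

0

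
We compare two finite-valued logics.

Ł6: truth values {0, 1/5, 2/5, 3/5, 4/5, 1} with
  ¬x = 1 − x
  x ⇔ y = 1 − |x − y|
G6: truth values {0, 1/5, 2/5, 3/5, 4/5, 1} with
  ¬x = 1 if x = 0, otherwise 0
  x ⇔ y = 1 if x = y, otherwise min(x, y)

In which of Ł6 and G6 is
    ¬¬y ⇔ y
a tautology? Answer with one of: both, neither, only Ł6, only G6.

In Ł6: every assignment gives 1 — tautology.
In G6: at y = 1/5 the value is 1/5 — not a tautology.

only Ł6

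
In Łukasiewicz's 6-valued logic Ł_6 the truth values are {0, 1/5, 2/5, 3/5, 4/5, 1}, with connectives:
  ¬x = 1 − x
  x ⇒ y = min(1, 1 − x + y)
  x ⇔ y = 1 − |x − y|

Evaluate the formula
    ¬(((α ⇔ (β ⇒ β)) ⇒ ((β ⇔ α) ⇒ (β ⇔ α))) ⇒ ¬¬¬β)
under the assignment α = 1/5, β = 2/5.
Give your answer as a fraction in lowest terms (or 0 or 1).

β ⇒ β = 2/5 ⇒ 2/5 = 1
α ⇔ (β ⇒ β) = 1/5 ⇔ 1 = 1/5
β ⇔ α = 2/5 ⇔ 1/5 = 4/5
β ⇔ α = 2/5 ⇔ 1/5 = 4/5
(β ⇔ α) ⇒ (β ⇔ α) = 4/5 ⇒ 4/5 = 1
(α ⇔ (β ⇒ β)) ⇒ ((β ⇔ α) ⇒ (β ⇔ α)) = 1/5 ⇒ 1 = 1
¬β = ¬2/5 = 3/5
¬¬β = ¬3/5 = 2/5
¬¬¬β = ¬2/5 = 3/5
((α ⇔ (β ⇒ β)) ⇒ ((β ⇔ α) ⇒ (β ⇔ α))) ⇒ ¬¬¬β = 1 ⇒ 3/5 = 3/5
¬(((α ⇔ (β ⇒ β)) ⇒ ((β ⇔ α) ⇒ (β ⇔ α))) ⇒ ¬¬¬β) = ¬3/5 = 2/5

2/5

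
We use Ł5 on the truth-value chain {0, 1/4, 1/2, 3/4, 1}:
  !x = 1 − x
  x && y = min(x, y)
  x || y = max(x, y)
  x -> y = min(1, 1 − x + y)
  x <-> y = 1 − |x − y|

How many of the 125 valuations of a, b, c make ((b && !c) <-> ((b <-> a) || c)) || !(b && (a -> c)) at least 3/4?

value 1: 44 assignments (counts)
value 3/4: 39 assignments (counts)
value 1/2: 28 assignments
value 1/4: 8 assignments
value 0: 6 assignments
So 83 of the 125 assignments meet the threshold.

83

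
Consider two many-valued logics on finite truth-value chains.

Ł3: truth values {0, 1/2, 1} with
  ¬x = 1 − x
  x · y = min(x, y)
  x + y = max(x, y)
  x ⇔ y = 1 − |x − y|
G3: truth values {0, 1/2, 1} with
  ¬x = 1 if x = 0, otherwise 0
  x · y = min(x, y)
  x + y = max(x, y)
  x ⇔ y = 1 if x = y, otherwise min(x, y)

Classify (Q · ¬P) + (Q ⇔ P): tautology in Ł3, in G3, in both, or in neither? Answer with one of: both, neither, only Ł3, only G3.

In Ł3: at P = 0, Q = 1/2 the value is 1/2 — not a tautology.
In G3: at P = 0, Q = 1/2 the value is 1/2 — not a tautology.

neither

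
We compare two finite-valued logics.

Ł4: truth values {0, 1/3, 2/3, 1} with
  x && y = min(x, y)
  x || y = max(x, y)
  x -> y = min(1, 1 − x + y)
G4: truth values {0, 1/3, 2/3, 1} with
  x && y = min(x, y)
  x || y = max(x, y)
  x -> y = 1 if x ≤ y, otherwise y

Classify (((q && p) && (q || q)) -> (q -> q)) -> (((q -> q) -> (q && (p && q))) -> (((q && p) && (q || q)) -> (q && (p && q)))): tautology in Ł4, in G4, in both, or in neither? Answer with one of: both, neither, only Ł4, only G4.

In Ł4: every assignment gives 1 — tautology.
In G4: every assignment gives 1 — tautology.

both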